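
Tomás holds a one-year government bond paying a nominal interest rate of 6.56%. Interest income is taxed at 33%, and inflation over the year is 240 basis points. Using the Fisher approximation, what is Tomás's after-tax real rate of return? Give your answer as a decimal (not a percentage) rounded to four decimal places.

After-tax nominal return = 6.56% × (1 − 0.33) = 4.3952%.
r ≈ 4.3952% − 2.4% → 0.0200.

0.0200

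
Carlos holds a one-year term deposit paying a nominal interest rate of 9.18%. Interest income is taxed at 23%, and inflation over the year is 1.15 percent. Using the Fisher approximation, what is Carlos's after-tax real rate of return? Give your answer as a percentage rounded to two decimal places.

5.92%

After-tax nominal return = 9.18% × (1 − 0.23) = 7.0686%.
r ≈ 7.0686% − 1.15% → 5.92%.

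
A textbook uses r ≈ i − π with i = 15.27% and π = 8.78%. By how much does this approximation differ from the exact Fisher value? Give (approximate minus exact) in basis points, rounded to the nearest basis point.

52 basis points

Approximate: r ≈ 15.270% − 8.780% = 6.4900%
Exact: (1 + 0.1527)/(1 + 0.0878) − 1 = 5.9662%
Error = 6.4900% − 5.9662% = 0.5238% → 52 basis points.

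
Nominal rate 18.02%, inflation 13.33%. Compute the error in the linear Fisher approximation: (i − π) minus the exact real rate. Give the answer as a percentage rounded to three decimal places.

0.552%

Approximate: r ≈ 18.020% − 13.330% = 4.6900%
Exact: (1 + 0.1802)/(1 + 0.1333) − 1 = 4.1384%
Error = 4.6900% − 4.1384% = 0.5516% → 0.552%.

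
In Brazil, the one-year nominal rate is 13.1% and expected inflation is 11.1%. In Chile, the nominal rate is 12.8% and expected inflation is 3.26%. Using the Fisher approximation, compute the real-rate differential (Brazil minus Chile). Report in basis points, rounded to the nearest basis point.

Brazil: 13.1% − 11.1% = 2.000%
Chile: 12.8% − 3.26% = 9.540%
Differential = -7.540% → -754 basis points.

-754 basis points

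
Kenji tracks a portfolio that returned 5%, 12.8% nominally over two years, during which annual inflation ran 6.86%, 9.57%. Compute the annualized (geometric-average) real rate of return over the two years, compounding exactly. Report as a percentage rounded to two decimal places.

Nominal growth factor = 1.0500 × 1.1280 = 1.18440000
Price-level growth factor = 1.0686 × 1.0957 = 1.17086502
Real growth factor = 1.18440000 / 1.17086502 = 1.01155981
Annualized real rate = 1.01155981^(1/2) − 1 = 0.5763% → 0.58%.

0.58%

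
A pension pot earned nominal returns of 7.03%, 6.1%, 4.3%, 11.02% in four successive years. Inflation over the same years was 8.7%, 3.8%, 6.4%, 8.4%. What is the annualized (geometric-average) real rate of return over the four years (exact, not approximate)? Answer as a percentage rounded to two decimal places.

Nominal growth factor = 1.0703 × 1.0610 × 1.0430 × 1.1102 = 1.31494153
Price-level growth factor = 1.0870 × 1.0380 × 1.0640 × 1.0840 = 1.30136106
Real growth factor = 1.31494153 / 1.30136106 = 1.01043559
Annualized real rate = 1.01043559^(1/4) − 1 = 0.2599% → 0.26%.

0.26%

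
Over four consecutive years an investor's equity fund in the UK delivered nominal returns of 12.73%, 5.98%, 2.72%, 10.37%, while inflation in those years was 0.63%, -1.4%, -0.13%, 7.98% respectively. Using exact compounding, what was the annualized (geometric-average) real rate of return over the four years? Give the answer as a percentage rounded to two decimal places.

6.07%

Nominal growth factor = 1.1273 × 1.0598 × 1.0272 × 1.1037 = 1.35447027
Price-level growth factor = 1.0063 × 0.9860 × 0.9987 × 1.0798 = 1.06999749
Real growth factor = 1.35447027 / 1.06999749 = 1.26586303
Annualized real rate = 1.26586303^(1/4) − 1 = 6.0710% → 6.07%.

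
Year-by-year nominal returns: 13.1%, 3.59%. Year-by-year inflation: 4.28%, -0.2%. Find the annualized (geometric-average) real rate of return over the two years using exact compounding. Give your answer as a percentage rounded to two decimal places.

Compound the nominal returns: 1.1310 × 1.0359 = 1.17160290.
Compound inflation: 1.0428 × 0.9980 = 1.04071440.
Deflate: 1.17160290 / 1.04071440 = 1.12576793.
Annualized real rate = 1.12576793^(1/2) − 1 = 6.1022% → 6.10%.

6.10%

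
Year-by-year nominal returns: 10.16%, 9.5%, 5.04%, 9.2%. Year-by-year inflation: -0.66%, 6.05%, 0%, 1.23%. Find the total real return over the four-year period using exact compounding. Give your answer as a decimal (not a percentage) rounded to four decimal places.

Compound the nominal returns: 1.1016 × 1.0950 × 1.0504 × 1.0920 = 1.383615.
Compound inflation: 0.9934 × 1.0605 × 1.0000 × 1.0123 = 1.066459.
Deflate: 1.383615 / 1.066459 = 1.297392.
Total real return = 1.297392 − 1 → 0.2974.

0.2974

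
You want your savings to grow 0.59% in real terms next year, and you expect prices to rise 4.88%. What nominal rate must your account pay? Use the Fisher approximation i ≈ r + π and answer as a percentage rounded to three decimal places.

i ≈ r + π = 0.59% + 4.88% = 5.470%.

5.470%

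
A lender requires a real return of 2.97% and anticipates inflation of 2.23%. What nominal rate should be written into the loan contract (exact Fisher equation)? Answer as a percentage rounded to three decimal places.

(1 + i) = (1 + r)(1 + π) = 1.02970 × 1.02230 = 1.05266231
i = 1.05266231 − 1, so the required nominal rate is 5.266%.

5.266%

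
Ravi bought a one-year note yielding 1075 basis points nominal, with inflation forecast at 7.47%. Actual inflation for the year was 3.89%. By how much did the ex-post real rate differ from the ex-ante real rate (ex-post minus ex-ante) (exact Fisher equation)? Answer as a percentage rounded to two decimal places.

3.55%

Ex-ante: (1 + 0.1075)/(1 + 0.0747) − 1 = 3.0520%
Ex-post: (1 + 0.1075)/(1 + 0.0389) − 1 = 6.6031%
Difference (ex-post − ex-ante) = 3.5511% → 3.55%.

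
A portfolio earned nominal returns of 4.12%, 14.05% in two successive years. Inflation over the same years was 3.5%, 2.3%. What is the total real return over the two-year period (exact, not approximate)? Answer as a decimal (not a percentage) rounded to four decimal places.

Nominal growth factor = 1.0412 × 1.1405 = 1.187489
Price-level growth factor = 1.0350 × 1.0230 = 1.058805
Real growth factor = 1.187489 / 1.058805 = 1.121537
Total real return = 1.121537 − 1 → 0.1215.

0.1215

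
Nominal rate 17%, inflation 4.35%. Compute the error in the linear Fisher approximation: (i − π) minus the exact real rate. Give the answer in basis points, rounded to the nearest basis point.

53 basis points

Approximate: r ≈ 17.000% − 4.350% = 12.6500%
Exact: (1 + 0.1700)/(1 + 0.0435) − 1 = 12.1227%
Error = 12.6500% − 12.1227% = 0.5273% → 53 basis points.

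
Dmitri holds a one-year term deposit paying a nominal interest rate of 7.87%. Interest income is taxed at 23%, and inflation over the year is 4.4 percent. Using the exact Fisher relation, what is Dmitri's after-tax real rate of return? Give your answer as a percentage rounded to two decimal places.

1.59%

After-tax nominal return = 7.87% × (1 − 0.23) = 6.0599%.
1 + r = 1.060599 / 1.04400 = 1.015899
After-tax real rate = 1.015899 − 1 → 1.59%.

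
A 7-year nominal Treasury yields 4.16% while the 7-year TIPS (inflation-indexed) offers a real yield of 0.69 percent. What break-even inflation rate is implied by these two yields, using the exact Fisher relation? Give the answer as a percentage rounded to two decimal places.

(1 + π) = (1 + i)/(1 + r) = 1.04160 / 1.00690 = 1.034462
Break-even inflation = 1.034462 − 1 → 3.45%.

3.45%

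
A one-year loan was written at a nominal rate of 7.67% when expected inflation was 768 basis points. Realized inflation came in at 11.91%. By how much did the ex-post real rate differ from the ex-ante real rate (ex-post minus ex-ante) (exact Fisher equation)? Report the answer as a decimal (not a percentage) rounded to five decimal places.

Ex-ante: (1 + 0.0767)/(1 + 0.0768) − 1 = -0.00929%
Ex-post: (1 + 0.0767)/(1 + 0.1191) − 1 = -3.78876%
Difference (ex-post − ex-ante) = -3.77947% → -0.03779.

-0.03779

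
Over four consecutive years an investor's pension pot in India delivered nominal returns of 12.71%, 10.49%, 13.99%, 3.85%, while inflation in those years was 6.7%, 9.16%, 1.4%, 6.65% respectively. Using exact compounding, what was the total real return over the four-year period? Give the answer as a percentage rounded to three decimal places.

17.039%

Compound the nominal returns: 1.1271 × 1.1049 × 1.1399 × 1.0385 = 1.474208.
Compound inflation: 1.0670 × 1.0916 × 1.0140 × 1.0665 = 1.259583.
Deflate: 1.474208 / 1.259583 = 1.170394.
Total real return = 1.170394 − 1 → 17.039%.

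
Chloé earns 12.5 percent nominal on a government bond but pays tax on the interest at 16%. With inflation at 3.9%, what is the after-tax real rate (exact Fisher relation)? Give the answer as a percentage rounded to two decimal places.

6.35%

After-tax nominal return = 12.5% × (1 − 0.16) = 10.5000%.
1 + r = 1.10500 / 1.03900 = 1.063523
After-tax real rate = 1.063523 − 1 → 6.35%.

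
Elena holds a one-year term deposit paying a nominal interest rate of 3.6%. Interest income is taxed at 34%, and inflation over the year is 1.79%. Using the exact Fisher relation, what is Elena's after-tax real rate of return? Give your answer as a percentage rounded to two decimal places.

0.58%

After-tax nominal return = 3.6% × (1 − 0.34) = 2.3760%.
1 + r = 1.02376 / 1.01790 = 1.005757
After-tax real rate = 1.005757 − 1 → 0.58%.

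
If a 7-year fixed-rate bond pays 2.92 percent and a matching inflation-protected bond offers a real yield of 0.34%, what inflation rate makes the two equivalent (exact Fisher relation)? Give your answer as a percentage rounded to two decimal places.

2.57%

(1 + π) = (1 + i)/(1 + r) = 1.02920 / 1.00340 = 1.025713
Break-even inflation = 1.025713 − 1 → 2.57%.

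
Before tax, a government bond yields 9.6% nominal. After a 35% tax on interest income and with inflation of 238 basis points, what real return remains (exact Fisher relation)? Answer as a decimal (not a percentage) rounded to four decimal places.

0.0377

After-tax nominal return = 9.6% × (1 − 0.35) = 6.2400%.
1 + r = 1.06240 / 1.02380 = 1.037703
After-tax real rate = 1.037703 − 1 → 0.0377.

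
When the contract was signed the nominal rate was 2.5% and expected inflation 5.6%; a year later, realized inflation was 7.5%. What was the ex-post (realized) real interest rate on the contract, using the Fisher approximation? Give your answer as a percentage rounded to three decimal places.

-5.000%

Ex-post: 2.5% − 7.5% = -5.000%
So the realized real rate is -5.000%.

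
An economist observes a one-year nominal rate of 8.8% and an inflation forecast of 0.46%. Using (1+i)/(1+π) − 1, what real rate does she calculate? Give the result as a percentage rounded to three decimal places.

By the Fisher equation, 1 + r = (1 + i)/(1 + π).
1 + r = 1.08800 / 1.00460 = 1.083018
r = 1.083018 − 1 = 8.3018%, i.e. 8.302%.

8.302%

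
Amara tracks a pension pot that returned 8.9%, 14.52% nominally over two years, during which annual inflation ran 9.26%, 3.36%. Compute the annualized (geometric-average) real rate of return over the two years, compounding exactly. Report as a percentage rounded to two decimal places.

5.09%

Compound the nominal returns: 1.0890 × 1.1452 = 1.24712280.
Compound inflation: 1.0926 × 1.0336 = 1.12931136.
Deflate: 1.24712280 / 1.12931136 = 1.10432149.
Annualized real rate = 1.10432149^(1/2) − 1 = 5.0867% → 5.09%.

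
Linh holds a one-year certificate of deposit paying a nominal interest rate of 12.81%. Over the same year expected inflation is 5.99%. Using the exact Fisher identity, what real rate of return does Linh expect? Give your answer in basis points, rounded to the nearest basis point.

1 + r = 1.12810 / 1.05990 = 1.064346
r = 1.064346 − 1 = 6.4346%, i.e. 643 basis points.

643 basis points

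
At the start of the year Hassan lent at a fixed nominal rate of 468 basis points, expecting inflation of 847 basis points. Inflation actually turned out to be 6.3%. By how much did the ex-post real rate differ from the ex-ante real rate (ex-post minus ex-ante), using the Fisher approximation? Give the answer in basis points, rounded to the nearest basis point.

Ex-ante: 4.68% − 8.47% = -3.790%
Ex-post: 4.68% − 6.3% = -1.620%
Difference (ex-post − ex-ante) = 2.1700% → 217 basis points.

217 basis points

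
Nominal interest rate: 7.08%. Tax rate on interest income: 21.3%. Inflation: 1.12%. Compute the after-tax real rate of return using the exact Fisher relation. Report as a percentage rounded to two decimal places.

After-tax nominal return = 7.08% × (1 − 0.213) = 5.57196%.
1 + r = 1.0557196 / 1.01120 = 1.044027
After-tax real rate = 1.044027 − 1 → 4.40%.

4.40%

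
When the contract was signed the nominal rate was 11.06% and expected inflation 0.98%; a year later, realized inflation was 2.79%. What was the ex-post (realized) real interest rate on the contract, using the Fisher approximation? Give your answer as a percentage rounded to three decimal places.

8.270%

Ex-post: 11.06% − 2.79% = 8.270%
So the realized real rate is 8.270%.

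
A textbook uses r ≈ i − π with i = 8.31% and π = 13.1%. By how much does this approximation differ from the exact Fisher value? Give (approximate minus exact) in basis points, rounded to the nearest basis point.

Approximate: r ≈ 8.310% − 13.100% = -4.7900%
Exact: (1 + 0.0831)/(1 + 0.1310) − 1 = -4.2352%
Error = -4.7900% − (-4.2352%) = -0.5548% → -55 basis points.

-55 basis points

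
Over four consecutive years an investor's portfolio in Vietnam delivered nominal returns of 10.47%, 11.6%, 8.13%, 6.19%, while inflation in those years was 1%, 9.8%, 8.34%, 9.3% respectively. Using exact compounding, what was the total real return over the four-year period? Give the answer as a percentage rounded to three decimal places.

Compound the nominal returns: 1.1047 × 1.1160 × 1.0813 × 1.0619 = 1.415593.
Compound inflation: 1.0100 × 1.0980 × 1.0834 × 1.0930 = 1.313206.
Deflate: 1.415593 / 1.313206 = 1.077967.
Total real return = 1.077967 − 1 → 7.797%.

7.797%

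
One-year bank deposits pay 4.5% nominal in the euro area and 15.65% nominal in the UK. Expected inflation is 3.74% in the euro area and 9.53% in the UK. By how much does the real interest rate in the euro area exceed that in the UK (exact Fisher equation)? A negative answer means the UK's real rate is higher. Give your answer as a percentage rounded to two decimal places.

The euro area: (1 + 0.0450)/(1 + 0.0374) − 1 = 0.7326%
The UK: (1 + 0.1565)/(1 + 0.0953) − 1 = 5.5875%
Differential = 0.7326% − 5.5875% = -4.8549% → -4.85%.

-4.85%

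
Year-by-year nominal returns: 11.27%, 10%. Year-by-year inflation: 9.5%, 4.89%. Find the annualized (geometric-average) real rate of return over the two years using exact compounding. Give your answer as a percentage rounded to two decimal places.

3.23%

Nominal growth factor = 1.1127 × 1.1000 = 1.22397000
Price-level growth factor = 1.0950 × 1.0489 = 1.14854550
Real growth factor = 1.22397000 / 1.14854550 = 1.06566958
Annualized real rate = 1.06566958^(1/2) − 1 = 3.2313% → 3.23%.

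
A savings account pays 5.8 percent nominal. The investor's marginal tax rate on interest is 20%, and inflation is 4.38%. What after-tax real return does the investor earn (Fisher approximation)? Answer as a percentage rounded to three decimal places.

0.260%

After-tax nominal return = 5.8% × (1 − 0.2) = 4.6400%.
r ≈ 4.6400% − 4.38% → 0.260%.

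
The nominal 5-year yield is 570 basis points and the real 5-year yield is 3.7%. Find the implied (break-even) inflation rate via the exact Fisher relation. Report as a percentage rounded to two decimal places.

1.93%

(1 + π) = (1 + i)/(1 + r) = 1.05700 / 1.03700 = 1.019286
Break-even inflation = 1.019286 − 1 → 1.93%.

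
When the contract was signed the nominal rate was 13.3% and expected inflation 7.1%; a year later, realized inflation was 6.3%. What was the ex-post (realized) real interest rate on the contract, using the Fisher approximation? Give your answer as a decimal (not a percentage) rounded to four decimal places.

Ex-post: 13.3% − 6.3% = 7.000%
So the realized real rate is 0.0700.

0.0700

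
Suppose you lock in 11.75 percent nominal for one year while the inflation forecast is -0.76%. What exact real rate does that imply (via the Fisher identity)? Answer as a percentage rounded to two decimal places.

12.61%

By the Fisher identity, 1 + r = (1 + i)/(1 + π).
1 + r = 1.11750 / 0.99240 = 1.126058
r = 1.126058 − 1 = 12.6058%, i.e. 12.61%.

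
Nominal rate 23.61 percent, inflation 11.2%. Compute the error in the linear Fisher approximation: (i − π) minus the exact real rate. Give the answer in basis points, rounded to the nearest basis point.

125 basis points

Approximate: r ≈ 23.610% − 11.200% = 12.4100%
Exact: (1 + 0.2361)/(1 + 0.1120) − 1 = 11.1601%
Error = 12.4100% − 11.1601% = 1.2499% → 125 basis points.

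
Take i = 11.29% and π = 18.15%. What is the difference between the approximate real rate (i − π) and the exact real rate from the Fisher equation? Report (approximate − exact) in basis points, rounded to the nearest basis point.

-105 basis points

Approximate: r ≈ 11.290% − 18.150% = -6.8600%
Exact: (1 + 0.1129)/(1 + 0.1815) − 1 = -5.8062%
Error = -6.8600% − (-5.8062%) = -1.0538% → -105 basis points.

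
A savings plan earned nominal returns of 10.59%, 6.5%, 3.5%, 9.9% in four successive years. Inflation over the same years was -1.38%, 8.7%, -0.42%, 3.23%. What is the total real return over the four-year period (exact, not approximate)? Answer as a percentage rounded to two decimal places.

Compound the nominal returns: 1.1059 × 1.0650 × 1.0350 × 1.0990 = 1.339688.
Compound inflation: 0.9862 × 1.0870 × 0.9958 × 1.0323 = 1.101977.
Deflate: 1.339688 / 1.101977 = 1.215713.
Total real return = 1.215713 − 1 → 21.57%.

21.57%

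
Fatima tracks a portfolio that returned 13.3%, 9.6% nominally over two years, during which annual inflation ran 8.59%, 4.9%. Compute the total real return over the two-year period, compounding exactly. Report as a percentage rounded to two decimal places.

9.01%

Compound the nominal returns: 1.1330 × 1.0960 = 1.241768.
Compound inflation: 1.0859 × 1.0490 = 1.139109.
Deflate: 1.241768 / 1.139109 = 1.090122.
Total real return = 1.090122 − 1 → 9.01%.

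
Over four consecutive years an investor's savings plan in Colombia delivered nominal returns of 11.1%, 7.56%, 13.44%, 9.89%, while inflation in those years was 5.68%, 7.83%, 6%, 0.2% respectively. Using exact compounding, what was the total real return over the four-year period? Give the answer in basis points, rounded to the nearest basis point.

Nominal growth factor = 1.1110 × 1.0756 × 1.1344 × 1.0989 = 1.489667
Price-level growth factor = 1.0568 × 1.0783 × 1.0600 × 1.0020 = 1.210336
Real growth factor = 1.489667 / 1.210336 = 1.230788
Total real return = 1.230788 − 1 → 2308 basis points.

2308 basis points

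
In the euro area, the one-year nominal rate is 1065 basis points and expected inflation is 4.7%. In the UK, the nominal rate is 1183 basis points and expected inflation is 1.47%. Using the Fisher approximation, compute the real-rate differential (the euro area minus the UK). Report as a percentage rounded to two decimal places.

-4.41%

The euro area: 10.65% − 4.7% = 5.950%
The UK: 11.83% − 1.47% = 10.360%
Differential = -4.410% → -4.41%.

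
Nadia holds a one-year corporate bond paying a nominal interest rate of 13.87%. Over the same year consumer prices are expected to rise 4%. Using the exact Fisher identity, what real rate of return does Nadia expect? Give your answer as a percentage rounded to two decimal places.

By the Fisher identity, 1 + r = (1 + i)/(1 + π).
1 + r = 1.13870 / 1.04000 = 1.094904
r = 1.094904 − 1 = 9.4904%, i.e. 9.49%.

9.49%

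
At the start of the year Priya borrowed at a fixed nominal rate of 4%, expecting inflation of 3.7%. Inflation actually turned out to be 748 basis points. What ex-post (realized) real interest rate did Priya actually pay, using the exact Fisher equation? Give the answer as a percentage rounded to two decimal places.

Ex-post: (1 + 0.0400)/(1 + 0.0748) − 1 = -3.2378%
So the realized real rate is -3.24%.

-3.24%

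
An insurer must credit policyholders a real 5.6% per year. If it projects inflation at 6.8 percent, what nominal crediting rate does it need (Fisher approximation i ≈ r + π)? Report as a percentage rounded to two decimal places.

12.40%

i ≈ r + π = 5.6% + 6.8% = 12.40%.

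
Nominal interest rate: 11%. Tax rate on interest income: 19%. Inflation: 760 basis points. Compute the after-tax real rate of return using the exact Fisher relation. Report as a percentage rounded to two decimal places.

1.22%

After-tax nominal return = 11% × (1 − 0.19) = 8.9100%.
1 + r = 1.08910 / 1.07600 = 1.012175
After-tax real rate = 1.012175 − 1 → 1.22%.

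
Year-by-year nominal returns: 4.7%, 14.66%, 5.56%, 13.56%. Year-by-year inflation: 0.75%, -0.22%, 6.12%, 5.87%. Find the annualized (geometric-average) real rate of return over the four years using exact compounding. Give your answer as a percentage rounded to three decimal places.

Nominal growth factor = 1.0470 × 1.1466 × 1.0556 × 1.1356 = 1.43907485
Price-level growth factor = 1.0075 × 0.9978 × 1.0612 × 1.0587 = 1.12942841
Real growth factor = 1.43907485 / 1.12942841 = 1.27416208
Annualized real rate = 1.27416208^(1/4) − 1 = 6.2444% → 6.244%.

6.244%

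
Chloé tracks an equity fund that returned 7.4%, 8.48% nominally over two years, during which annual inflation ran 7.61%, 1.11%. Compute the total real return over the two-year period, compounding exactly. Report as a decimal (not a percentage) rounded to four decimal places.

Nominal growth factor = 1.0740 × 1.0848 = 1.165075
Price-level growth factor = 1.0761 × 1.0111 = 1.088045
Real growth factor = 1.165075 / 1.088045 = 1.070797
Total real return = 1.070797 − 1 → 0.0708.

0.0708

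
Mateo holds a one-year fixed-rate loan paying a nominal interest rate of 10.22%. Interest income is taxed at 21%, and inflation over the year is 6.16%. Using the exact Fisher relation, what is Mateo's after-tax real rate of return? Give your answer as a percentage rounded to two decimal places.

After-tax nominal return = 10.22% × (1 − 0.21) = 8.0738%.
1 + r = 1.080738 / 1.06160 = 1.018028
After-tax real rate = 1.018028 − 1 → 1.80%.

1.80%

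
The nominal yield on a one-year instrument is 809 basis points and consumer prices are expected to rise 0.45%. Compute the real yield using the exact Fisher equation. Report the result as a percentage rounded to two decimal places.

7.61%

By the Fisher identity, 1 + r = (1 + i)/(1 + π).
1 + r = 1.08090 / 1.00450 = 1.076058
r = 1.076058 − 1 = 7.6058%, i.e. 7.61%.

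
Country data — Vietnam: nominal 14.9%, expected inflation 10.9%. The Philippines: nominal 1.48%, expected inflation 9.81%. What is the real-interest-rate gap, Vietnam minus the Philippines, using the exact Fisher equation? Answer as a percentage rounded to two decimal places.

11.19%

Vietnam: (1 + 0.1490)/(1 + 0.1090) − 1 = 3.6069%
The Philippines: (1 + 0.0148)/(1 + 0.0981) − 1 = -7.5858%
Differential = 3.6069% − (-7.5858%) = 11.1927% → 11.19%.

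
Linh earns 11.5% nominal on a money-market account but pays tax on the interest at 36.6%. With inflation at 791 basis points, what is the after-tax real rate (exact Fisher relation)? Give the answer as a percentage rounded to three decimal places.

-0.574%

After-tax nominal return = 11.5% × (1 − 0.366) = 7.2910%.
1 + r = 1.07291 / 1.07910 = 0.994264
After-tax real rate = 0.994264 − 1 → -0.574%.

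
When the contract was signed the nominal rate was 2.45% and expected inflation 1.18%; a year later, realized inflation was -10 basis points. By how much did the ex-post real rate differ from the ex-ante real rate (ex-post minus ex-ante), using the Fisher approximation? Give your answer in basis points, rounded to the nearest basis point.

Ex-ante: 2.45% − 1.18% = 1.270%
Ex-post: 2.45% − (-0.1%) = 2.550%
Difference (ex-post − ex-ante) = 1.2800% → 128 basis points.

128 basis points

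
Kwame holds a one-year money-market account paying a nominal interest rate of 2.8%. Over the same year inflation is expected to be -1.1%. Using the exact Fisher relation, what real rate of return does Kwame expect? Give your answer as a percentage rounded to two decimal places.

By the Fisher relation, 1 + r = (1 + i)/(1 + π).
1 + r = 1.02800 / 0.98900 = 1.039434
r = 1.039434 − 1 = 3.9434%, i.e. 3.94%.

3.94%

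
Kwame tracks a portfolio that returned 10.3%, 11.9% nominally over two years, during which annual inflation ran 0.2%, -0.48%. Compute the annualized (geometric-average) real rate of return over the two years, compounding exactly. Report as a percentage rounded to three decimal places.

11.254%

Nominal growth factor = 1.1030 × 1.1190 = 1.234257000
Price-level growth factor = 1.0020 × 0.9952 = 0.997190400
Real growth factor = 1.234257000 / 0.997190400 = 1.237734539
Annualized real rate = 1.237734539^(1/2) − 1 = 11.25352% → 11.254%.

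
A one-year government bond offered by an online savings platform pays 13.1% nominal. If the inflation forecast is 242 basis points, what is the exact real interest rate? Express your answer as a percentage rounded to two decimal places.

10.43%

By the Fisher identity, 1 + r = (1 + i)/(1 + π).
1 + r = 1.13100 / 1.02420 = 1.104277
r = 1.104277 − 1 = 10.4277%, i.e. 10.43%.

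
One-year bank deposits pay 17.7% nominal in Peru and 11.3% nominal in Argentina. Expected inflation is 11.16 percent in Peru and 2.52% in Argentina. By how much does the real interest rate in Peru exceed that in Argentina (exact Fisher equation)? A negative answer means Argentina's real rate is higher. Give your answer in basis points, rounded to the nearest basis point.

-268 basis points

Peru: (1 + 0.1770)/(1 + 0.1116) − 1 = 5.8834%
Argentina: (1 + 0.1130)/(1 + 0.0252) − 1 = 8.5642%
Differential = 5.8834% − 8.5642% = -2.6808% → -268 basis points.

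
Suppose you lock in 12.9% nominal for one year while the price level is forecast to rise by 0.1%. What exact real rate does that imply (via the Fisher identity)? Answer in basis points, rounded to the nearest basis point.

1279 basis points

By the Fisher identity, 1 + r = (1 + i)/(1 + π).
1 + r = 1.12900 / 1.00100 = 1.127872
r = 1.127872 − 1 = 12.7872%, i.e. 1279 basis points.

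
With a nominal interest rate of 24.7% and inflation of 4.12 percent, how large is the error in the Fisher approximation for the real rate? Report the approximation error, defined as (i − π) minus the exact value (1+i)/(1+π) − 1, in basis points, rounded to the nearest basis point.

Approximate: r ≈ 24.700% − 4.120% = 20.5800%
Exact: (1 + 0.2470)/(1 + 0.0412) − 1 = 19.7657%
Error = 20.5800% − 19.7657% = 0.8143% → 81 basis points.

81 basis points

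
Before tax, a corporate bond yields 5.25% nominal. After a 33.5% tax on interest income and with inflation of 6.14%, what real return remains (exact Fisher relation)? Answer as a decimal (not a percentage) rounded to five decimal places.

After-tax nominal return = 5.25% × (1 − 0.335) = 3.49125%.
1 + r = 1.0349125 / 1.06140 = 0.9750448
After-tax real rate = 0.9750448 − 1 → -0.02496.

-0.02496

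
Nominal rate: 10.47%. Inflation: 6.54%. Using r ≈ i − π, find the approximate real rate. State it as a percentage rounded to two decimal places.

3.93%

r ≈ i − π = 10.47% − 6.54% = 3.93%.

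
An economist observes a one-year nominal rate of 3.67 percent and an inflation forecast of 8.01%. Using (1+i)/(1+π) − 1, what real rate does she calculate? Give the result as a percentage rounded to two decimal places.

-4.02%

By the Fisher equation, 1 + r = (1 + i)/(1 + π).
1 + r = 1.03670 / 1.08010 = 0.959819
r = 0.959819 − 1 = -4.0181%, i.e. -4.02%.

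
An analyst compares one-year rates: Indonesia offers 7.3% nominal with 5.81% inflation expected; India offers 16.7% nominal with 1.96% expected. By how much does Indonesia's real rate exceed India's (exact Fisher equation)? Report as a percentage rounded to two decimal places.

Indonesia: (1 + 0.0730)/(1 + 0.0581) − 1 = 1.4082%
India: (1 + 0.1670)/(1 + 0.0196) − 1 = 14.4566%
Differential = 1.4082% − 14.4566% = -13.0485% → -13.05%.

-13.05%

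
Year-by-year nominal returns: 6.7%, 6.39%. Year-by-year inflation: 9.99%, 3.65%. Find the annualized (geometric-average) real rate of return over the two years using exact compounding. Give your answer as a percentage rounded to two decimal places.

Compound the nominal returns: 1.0670 × 1.0639 = 1.13518130.
Compound inflation: 1.0999 × 1.0365 = 1.14004635.
Deflate: 1.13518130 / 1.14004635 = 0.99573259.
Annualized real rate = 0.99573259^(1/2) − 1 = -0.2136% → -0.21%.

-0.21%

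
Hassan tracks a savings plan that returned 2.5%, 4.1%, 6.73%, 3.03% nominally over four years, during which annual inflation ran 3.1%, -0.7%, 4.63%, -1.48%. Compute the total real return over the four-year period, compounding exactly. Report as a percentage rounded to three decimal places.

11.182%

Compound the nominal returns: 1.0250 × 1.0410 × 1.0673 × 1.0303 = 1.1733425.
Compound inflation: 1.0310 × 0.9930 × 1.0463 × 0.9852 = 1.0553306.
Deflate: 1.1733425 / 1.0553306 = 1.1118246.
Total real return = 1.1118246 − 1 → 11.182%.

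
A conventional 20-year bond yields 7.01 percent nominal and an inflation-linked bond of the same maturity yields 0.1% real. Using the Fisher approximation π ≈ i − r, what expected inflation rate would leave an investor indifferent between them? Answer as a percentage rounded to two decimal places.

π ≈ i − r = 7.01% − 0.1% → 6.91%.

6.91%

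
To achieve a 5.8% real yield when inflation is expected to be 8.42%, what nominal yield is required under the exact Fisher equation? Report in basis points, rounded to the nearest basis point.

(1 + i) = (1 + r)(1 + π) = 1.05800 × 1.08420 = 1.1470836
i = 1.1470836 − 1, so the required nominal rate is 1471 basis points.

1471 basis points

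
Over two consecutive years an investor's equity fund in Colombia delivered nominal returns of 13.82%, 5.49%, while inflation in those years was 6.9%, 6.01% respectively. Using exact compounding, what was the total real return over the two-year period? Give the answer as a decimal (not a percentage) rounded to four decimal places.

Nominal growth factor = 1.1382 × 1.0549 = 1.200687
Price-level growth factor = 1.0690 × 1.0601 = 1.133247
Real growth factor = 1.200687 / 1.133247 = 1.059511
Total real return = 1.059511 − 1 → 0.0595.

0.0595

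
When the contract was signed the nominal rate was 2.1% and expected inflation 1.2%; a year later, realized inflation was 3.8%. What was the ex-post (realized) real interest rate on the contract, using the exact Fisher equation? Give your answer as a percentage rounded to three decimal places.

-1.638%

Ex-post: (1 + 0.0210)/(1 + 0.0380) − 1 = -1.6378%
So the realized real rate is -1.638%.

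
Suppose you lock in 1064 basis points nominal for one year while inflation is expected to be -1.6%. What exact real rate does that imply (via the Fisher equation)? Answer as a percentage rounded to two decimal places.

12.44%

By the Fisher equation, 1 + r = (1 + i)/(1 + π).
1 + r = 1.10640 / 0.98400 = 1.124390
r = 1.124390 − 1 = 12.4390%, i.e. 12.44%.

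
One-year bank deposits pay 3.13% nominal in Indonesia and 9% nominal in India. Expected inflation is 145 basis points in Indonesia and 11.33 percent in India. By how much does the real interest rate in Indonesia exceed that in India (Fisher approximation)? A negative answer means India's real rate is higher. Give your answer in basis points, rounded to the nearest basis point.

Indonesia: 3.13% − 1.45% = 1.680%
India: 9% − 11.33% = -2.330%
Differential = 4.010% → 401 basis points.

401 basis points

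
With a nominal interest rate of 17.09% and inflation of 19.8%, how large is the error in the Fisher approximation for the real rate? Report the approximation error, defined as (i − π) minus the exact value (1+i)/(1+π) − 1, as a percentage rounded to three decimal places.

-0.448%

Approximate: r ≈ 17.090% − 19.800% = -2.7100%
Exact: (1 + 0.1709)/(1 + 0.1980) − 1 = -2.2621%
Error = -2.7100% − (-2.2621%) = -0.4479% → -0.448%.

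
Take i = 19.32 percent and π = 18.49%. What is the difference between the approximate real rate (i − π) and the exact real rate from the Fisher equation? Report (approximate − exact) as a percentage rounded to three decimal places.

Approximate: r ≈ 19.320% − 18.490% = 0.8300%
Exact: (1 + 0.1932)/(1 + 0.1849) − 1 = 0.70048%
Error = 0.8300% − 0.70048% = 0.12952% → 0.130%.

0.130%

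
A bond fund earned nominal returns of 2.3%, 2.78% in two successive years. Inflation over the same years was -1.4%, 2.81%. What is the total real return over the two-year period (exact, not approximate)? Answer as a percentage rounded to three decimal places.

Compound the nominal returns: 1.0230 × 1.0278 = 1.051439.
Compound inflation: 0.9860 × 1.0281 = 1.013707.
Deflate: 1.051439 / 1.013707 = 1.037223.
Total real return = 1.037223 − 1 → 3.722%.

3.722%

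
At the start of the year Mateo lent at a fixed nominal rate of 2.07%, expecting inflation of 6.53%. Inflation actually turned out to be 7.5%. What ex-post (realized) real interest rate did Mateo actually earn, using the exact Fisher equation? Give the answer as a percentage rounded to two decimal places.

Ex-post: (1 + 0.0207)/(1 + 0.0750) − 1 = -5.0512%
So the realized real rate is -5.05%.

-5.05%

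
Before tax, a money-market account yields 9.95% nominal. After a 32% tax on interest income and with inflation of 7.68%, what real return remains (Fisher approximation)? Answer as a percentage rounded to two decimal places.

-0.91%

After-tax nominal return = 9.95% × (1 − 0.32) = 6.7660%.
r ≈ 6.7660% − 7.68% → -0.91%.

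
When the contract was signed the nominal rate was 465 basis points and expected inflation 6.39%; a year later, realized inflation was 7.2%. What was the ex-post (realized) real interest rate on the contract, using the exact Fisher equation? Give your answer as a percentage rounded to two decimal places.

Ex-post: (1 + 0.0465)/(1 + 0.0720) − 1 = -2.3787%
So the realized real rate is -2.38%.

-2.38%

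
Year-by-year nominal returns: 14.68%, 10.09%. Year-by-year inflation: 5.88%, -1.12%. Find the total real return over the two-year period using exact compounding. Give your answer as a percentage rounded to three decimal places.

20.591%

Compound the nominal returns: 1.1468 × 1.1009 = 1.2625121.
Compound inflation: 1.0588 × 0.9888 = 1.0469414.
Deflate: 1.2625121 / 1.0469414 = 1.2059052.
Total real return = 1.2059052 − 1 → 20.591%.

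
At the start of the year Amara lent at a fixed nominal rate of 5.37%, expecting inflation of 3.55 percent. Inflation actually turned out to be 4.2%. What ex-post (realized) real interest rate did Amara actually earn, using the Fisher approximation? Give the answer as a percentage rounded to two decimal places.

Ex-post: 5.37% − 4.2% = 1.170%
So the realized real rate is 1.17%.

1.17%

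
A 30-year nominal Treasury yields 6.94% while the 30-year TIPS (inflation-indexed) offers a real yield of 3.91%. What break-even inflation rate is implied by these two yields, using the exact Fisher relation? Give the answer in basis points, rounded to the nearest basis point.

(1 + π) = (1 + i)/(1 + r) = 1.06940 / 1.03910 = 1.029160
Break-even inflation = 1.029160 − 1 → 292 basis points.

292 basis points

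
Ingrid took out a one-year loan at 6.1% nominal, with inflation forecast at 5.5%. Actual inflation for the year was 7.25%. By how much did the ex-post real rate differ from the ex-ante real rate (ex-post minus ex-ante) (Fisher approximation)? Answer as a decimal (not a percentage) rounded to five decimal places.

-0.01750

Ex-ante: 6.1% − 5.5% = 0.600%
Ex-post: 6.1% − 7.25% = -1.150%
Difference (ex-post − ex-ante) = -1.7500% → -0.01750.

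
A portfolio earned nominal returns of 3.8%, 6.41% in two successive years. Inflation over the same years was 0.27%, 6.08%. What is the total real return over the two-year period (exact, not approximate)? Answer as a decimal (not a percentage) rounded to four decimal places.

0.0384

Compound the nominal returns: 1.0380 × 1.0641 = 1.104536.
Compound inflation: 1.0027 × 1.0608 = 1.063664.
Deflate: 1.104536 / 1.063664 = 1.038425.
Total real return = 1.038425 − 1 → 0.0384.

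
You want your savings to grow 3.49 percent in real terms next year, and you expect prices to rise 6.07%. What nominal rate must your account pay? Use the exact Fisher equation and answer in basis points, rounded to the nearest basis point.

977 basis points

(1 + i) = (1 + r)(1 + π) = 1.03490 × 1.06070 = 1.09771843
i = 1.09771843 − 1, so the required nominal rate is 977 basis points.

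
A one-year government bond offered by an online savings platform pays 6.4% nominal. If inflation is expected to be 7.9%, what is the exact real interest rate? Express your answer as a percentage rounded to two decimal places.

1 + r = 1.06400 / 1.07900 = 0.986098
r = 0.986098 − 1 = -1.3902%, i.e. -1.39%.

-1.39%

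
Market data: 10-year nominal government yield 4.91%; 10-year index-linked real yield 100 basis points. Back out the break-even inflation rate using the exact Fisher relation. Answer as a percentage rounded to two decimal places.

(1 + π) = (1 + i)/(1 + r) = 1.04910 / 1.01000 = 1.038713
Break-even inflation = 1.038713 − 1 → 3.87%.

3.87%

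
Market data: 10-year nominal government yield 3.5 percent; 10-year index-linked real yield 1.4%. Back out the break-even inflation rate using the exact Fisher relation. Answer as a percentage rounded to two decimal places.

(1 + π) = (1 + i)/(1 + r) = 1.03500 / 1.01400 = 1.020710
Break-even inflation = 1.020710 − 1 → 2.07%.

2.07%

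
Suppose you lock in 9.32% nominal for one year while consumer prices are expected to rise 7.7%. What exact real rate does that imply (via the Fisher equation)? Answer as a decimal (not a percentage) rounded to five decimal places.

0.01504

By the Fisher equation, 1 + r = (1 + i)/(1 + π).
1 + r = 1.09320 / 1.07700 = 1.015042
r = 1.015042 − 1 = 1.5042%, i.e. 0.01504.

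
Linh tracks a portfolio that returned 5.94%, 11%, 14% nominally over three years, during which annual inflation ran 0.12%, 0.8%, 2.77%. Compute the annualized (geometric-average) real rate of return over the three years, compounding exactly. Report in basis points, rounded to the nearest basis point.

Compound the nominal returns: 1.0594 × 1.1100 × 1.1400 = 1.34056476.
Compound inflation: 1.0012 × 1.0080 × 1.0277 = 1.03716471.
Deflate: 1.34056476 / 1.03716471 = 1.29252832.
Annualized real rate = 1.29252832^(1/3) − 1 = 8.9298% → 893 basis points.

893 basis points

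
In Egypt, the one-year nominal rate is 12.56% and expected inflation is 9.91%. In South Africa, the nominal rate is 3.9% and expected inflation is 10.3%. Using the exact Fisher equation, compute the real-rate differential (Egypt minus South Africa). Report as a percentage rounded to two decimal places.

Egypt: (1 + 0.1256)/(1 + 0.0991) − 1 = 2.4111%
South Africa: (1 + 0.0390)/(1 + 0.1030) − 1 = -5.8024%
Differential = 2.4111% − (-5.8024%) = 8.2134% → 8.21%.

8.21%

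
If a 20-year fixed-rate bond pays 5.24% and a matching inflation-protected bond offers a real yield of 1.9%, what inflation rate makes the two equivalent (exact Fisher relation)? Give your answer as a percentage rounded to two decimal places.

(1 + π) = (1 + i)/(1 + r) = 1.05240 / 1.01900 = 1.032777
Break-even inflation = 1.032777 − 1 → 3.28%.

3.28%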